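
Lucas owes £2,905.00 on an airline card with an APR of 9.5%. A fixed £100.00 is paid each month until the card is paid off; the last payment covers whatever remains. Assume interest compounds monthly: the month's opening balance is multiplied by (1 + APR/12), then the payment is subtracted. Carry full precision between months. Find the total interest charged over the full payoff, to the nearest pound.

£409

Monthly rate r = 9.5%/12 = 0.791667% = 0.00791667.
Payoff takes n = ⌈−ln(1 − rB₀/P)/ln(1+r)⌉ = ⌈33.142⌉ = 34 payments; the last is £14.21.
Total paid = 33·£100.00 + £14.21 = £3,314.21.
Total interest = total paid − principal = £3,314.21 − £2,905.00 = £409.21.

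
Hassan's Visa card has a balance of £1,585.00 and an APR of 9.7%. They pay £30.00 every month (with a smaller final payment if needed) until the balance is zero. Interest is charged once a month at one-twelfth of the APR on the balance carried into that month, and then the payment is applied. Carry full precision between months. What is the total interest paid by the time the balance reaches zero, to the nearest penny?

Monthly rate r = 9.7%/12 = 0.808333% = 0.00808333.
Payoff takes n = ⌈−ln(1 − rB₀/P)/ln(1+r)⌉ = ⌈69.184⌉ = 70 payments; the last is £5.54.
Total paid = 69·£30.00 + £5.54 = £2,075.54.
Total interest = total paid − principal = £2,075.54 − £1,585.00 = £490.54.

£490.54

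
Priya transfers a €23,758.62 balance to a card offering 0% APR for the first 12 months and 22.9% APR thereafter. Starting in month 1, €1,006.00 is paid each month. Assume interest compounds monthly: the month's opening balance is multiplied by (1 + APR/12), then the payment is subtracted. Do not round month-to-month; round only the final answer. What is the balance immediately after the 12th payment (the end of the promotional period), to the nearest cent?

€11,686.62

Promo months 1–12 at r₀ = 0%/12 = 0; months 13+ at r₁ = 22.9%/12 = 0.0190833.
After month 12 (no interest yet): B = €23,758.62 − 12·€1,006.00 = €11,686.62.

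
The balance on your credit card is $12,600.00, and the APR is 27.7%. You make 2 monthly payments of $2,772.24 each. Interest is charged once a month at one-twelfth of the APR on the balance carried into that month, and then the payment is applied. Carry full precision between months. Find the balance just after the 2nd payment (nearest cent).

$7,579.94

Monthly rate r = 27.7%/12 = 2.30833% = 0.0230833.
Each month: B ← B·(1+r) − $2,772.24.
Month 1: interest $290.85; balance after payment $10,118.61.
Month 2: interest $233.57; balance after payment $7,579.94.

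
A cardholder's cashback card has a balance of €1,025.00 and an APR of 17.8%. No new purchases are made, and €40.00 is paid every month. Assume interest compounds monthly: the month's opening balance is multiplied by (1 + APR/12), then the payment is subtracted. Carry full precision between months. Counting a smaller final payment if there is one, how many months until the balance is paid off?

Monthly rate r = 17.8%/12 = 1.48333% = 0.0148333.
Recurrence: B ← B·(1+r) − €40.00.
Month 1: interest €15.20; balance after payment €1,000.20.
Month 2: interest €14.84; balance after payment €975.04.
Closed form: n = −ln(1 − rB₀/P)/ln(1+r) = −ln(0.6199)/ln(1.01483) ≈ 32.477, so the balance reaches zero during payment 33.

33 months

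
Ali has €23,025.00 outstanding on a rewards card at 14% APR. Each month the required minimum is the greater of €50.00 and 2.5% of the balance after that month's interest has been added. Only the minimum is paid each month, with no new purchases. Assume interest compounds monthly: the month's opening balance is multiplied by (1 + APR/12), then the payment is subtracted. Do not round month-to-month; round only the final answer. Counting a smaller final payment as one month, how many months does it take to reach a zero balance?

Monthly rate r = 14%/12 = 1.16667% = 0.0116667.
While 2.5% of the post-interest balance exceeds €50.00, each month B ← (B·(1+r))·(1 − 0.025), i.e. B shrinks by the factor (1+r)·0.975 = 0.98638.
This holds for months 1–179. Entering month 180 the balance is €1,975.73; 2.5% of the post-interest balance is now below €50.00, so the flat €50.00 minimum applies from here.
From month 180 a fixed €50.00 at rate r clears €1,975.73 in 54 more payments. Total: 179 + 54 = 233 months.

233 months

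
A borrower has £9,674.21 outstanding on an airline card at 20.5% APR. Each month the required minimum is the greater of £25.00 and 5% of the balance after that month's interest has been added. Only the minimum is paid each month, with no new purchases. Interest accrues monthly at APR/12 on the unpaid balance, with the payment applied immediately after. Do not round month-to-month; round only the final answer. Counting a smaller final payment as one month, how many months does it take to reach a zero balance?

111 months

Monthly rate r = 20.5%/12 = 1.70833% = 0.0170833.
While 5% of the post-interest balance exceeds £25.00, each month B ← (B·(1+r))·(1 − 0.05), i.e. B shrinks by the factor (1+r)·0.95 = 0.96623.
This holds for months 1–87. Entering month 88 the balance is £487.07; 5% of the post-interest balance is now below £25.00, so the flat £25.00 minimum applies from here.
From month 88 a fixed £25.00 at rate r clears £487.07 in 24 more payments. Total: 87 + 24 = 111 months.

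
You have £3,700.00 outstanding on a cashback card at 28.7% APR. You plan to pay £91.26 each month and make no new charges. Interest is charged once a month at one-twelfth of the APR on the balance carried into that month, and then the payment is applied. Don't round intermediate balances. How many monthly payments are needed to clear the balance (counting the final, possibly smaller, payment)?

Monthly rate r = 28.7%/12 = 2.39167% = 0.0239167.
Recurrence: B ← B·(1+r) − £91.26.
Month 1: interest £88.49; balance after payment £3,697.23.
Month 2: interest £88.43; balance after payment £3,694.40.
Closed form: n = −ln(1 − rB₀/P)/ln(1+r) = −ln(0.030335)/ln(1.02392) ≈ 147.893, so the balance reaches zero during payment 148.

148 payments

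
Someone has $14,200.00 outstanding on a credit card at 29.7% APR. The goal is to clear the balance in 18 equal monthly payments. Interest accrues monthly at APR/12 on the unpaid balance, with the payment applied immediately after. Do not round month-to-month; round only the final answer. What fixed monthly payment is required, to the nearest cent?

Monthly rate r = 29.7%/12 = 2.475% = 0.02475.
Level-payment amortization: P = B₀·r / (1 − (1+r)^(−n)) = 14200.00·0.02475 / (1 − 1.02475^(−18)).
Denominator 1 − (1+r)^(−18) = 0.356012683.
P = 351.45 / 0.356012683 ≈ 987.18.

$987.18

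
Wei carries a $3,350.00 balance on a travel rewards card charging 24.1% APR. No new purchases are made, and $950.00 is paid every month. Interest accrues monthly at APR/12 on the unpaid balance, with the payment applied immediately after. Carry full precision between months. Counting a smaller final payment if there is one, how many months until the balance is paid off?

Monthly rate r = 24.1%/12 = 2.00833% = 0.0200833.
Recurrence: B ← B·(1+r) − $950.00.
Month 1: interest $67.28; balance after payment $2,467.28.
Month 2: interest $49.55; balance after payment $1,566.83.
Month 3: interest $31.47; balance after payment $648.30.
Month 4: interest $13.02; balance after payment $0.00.

4 payments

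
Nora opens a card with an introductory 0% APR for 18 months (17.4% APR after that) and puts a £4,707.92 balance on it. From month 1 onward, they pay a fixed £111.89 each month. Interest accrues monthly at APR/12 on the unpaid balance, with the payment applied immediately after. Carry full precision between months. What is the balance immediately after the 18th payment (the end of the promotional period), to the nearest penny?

£2,693.90

Promo months 1–18 at r₀ = 0%/12 = 0; months 19+ at r₁ = 17.4%/12 = 0.0145.
After month 18 (no interest yet): B = £4,707.92 − 18·£111.89 = £2,693.90.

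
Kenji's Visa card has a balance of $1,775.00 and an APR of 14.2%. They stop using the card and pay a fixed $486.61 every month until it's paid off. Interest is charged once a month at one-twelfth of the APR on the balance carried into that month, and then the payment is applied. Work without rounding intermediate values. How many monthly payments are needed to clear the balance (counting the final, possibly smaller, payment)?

4 months

Monthly rate r = 14.2%/12 = 1.18333% = 0.0118333.
Recurrence: B ← B·(1+r) − $486.61.
Month 1: interest $21.00; balance after payment $1,309.39.
Month 2: interest $15.49; balance after payment $838.28.
Month 3: interest $9.92; balance after payment $361.59.
Month 4: interest $4.28; balance after payment $0.00.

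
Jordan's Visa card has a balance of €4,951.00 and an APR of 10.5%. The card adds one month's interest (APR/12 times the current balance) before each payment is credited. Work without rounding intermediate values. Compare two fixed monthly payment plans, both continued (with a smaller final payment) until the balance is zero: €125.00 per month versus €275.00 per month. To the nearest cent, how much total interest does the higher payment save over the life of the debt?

€694.22

Monthly rate r = 10.5%/12 = 0.875% = 0.00875.
At €125.00/mo: n = ⌈−ln(1 − rB₀/P)/ln(1+r)⌉ = 49 payments (last €105.48); total interest = total paid − €4,951.00 = €1,154.48.
At €275.00/mo: 20 payments (last €186.26); total interest €460.26.
Interest saved = €1,154.48 − €460.26 = €694.22.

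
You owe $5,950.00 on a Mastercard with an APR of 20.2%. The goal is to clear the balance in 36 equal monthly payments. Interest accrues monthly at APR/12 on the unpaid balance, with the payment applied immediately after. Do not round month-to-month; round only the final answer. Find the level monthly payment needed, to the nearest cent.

Monthly rate r = 20.2%/12 = 1.68333% = 0.0168333.
Level-payment amortization: P = B₀·r / (1 − (1+r)^(−n)) = 5950.00·0.0168333 / (1 − 1.01683^(−36)).
Denominator 1 − (1+r)^(−36) = 0.451712791.
P = 100.158 / 0.451712791 ≈ 221.73.

$221.73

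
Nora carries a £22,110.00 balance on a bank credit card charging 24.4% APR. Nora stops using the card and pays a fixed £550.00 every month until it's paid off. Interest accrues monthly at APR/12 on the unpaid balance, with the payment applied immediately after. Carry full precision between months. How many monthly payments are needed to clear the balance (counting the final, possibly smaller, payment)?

85 payments

Monthly rate r = 24.4%/12 = 2.03333% = 0.0203333.
Recurrence: B ← B·(1+r) − £550.00.
Month 1: interest £449.57; balance after payment £22,009.57.
Month 2: interest £447.53; balance after payment £21,907.10.
Closed form: n = −ln(1 − rB₀/P)/ln(1+r) = −ln(0.1826)/ln(1.02033) ≈ 84.476, so the balance reaches zero during payment 85.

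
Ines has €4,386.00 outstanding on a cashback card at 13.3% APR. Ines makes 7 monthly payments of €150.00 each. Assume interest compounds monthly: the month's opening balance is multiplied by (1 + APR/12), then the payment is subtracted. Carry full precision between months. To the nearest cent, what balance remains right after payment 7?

Monthly rate r = 13.3%/12 = 1.10833% = 0.0110833.
Each month: B ← B·(1+r) − €150.00.
Month 1: interest €48.61; balance after payment €4,284.61.
Month 2: interest €47.49; balance after payment €4,182.10.
Month 3: interest €46.35; balance after payment €4,078.45.
Month 4: interest €45.20; balance after payment €3,973.65.
Month 5: interest €44.04; balance after payment €3,867.70.
Month 6: interest €42.87; balance after payment €3,760.56.
Month 7: interest €41.68; balance after payment €3,652.24.

€3,652.24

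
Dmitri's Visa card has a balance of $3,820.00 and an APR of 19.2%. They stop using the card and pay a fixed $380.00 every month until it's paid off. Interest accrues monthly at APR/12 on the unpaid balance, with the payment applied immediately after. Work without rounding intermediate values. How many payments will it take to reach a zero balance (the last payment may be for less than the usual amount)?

Monthly rate r = 19.2%/12 = 1.6% = 0.016.
Recurrence: B ← B·(1+r) − $380.00.
Month 1: interest $61.12; balance after payment $3,501.12.
Month 2: interest $56.02; balance after payment $3,177.14.
Closed form: n = −ln(1 − rB₀/P)/ln(1+r) = −ln(0.83916)/ln(1.016) ≈ 11.047, so the balance reaches zero during payment 12.

12 months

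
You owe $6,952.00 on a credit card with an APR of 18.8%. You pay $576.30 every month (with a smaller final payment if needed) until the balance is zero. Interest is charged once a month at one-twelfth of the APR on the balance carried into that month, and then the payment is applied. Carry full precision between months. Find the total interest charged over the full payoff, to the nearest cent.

$814.86

Monthly rate r = 18.8%/12 = 1.56667% = 0.0156667.
Payoff takes n = ⌈−ln(1 − rB₀/P)/ln(1+r)⌉ = ⌈13.475⌉ = 14 payments; the last is $274.96.
Total paid = 13·$576.30 + $274.96 = $7,766.86.
Total interest = total paid − principal = $7,766.86 − $6,952.00 = $814.86.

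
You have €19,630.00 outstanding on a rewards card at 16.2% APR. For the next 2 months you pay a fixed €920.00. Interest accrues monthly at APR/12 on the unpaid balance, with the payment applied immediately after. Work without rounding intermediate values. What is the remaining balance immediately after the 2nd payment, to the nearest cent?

Monthly rate r = 16.2%/12 = 1.35% = 0.0135.
Each month: B ← B·(1+r) − €920.00.
Month 1: interest €265.00; balance after payment €18,975.01.
Month 2: interest €256.16; balance after payment €18,311.17.

€18,311.17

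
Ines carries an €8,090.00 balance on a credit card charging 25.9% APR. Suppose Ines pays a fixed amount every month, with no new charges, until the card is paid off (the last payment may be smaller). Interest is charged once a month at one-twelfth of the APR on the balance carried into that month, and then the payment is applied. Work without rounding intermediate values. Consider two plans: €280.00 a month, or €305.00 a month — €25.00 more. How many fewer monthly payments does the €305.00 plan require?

6 fewer payments

Monthly rate r = 25.9%/12 = 2.15833% = 0.0215833.
At €280.00/mo: n = ⌈−ln(1 − rB₀/P)/ln(1+r)⌉ = 46 payments (last €212.93); total interest = total paid − €8,090.00 = €4,722.93.
At €305.00/mo: 40 payments (last €243.07); total interest €4,048.07.
Payments saved = 46 − 40 = 6.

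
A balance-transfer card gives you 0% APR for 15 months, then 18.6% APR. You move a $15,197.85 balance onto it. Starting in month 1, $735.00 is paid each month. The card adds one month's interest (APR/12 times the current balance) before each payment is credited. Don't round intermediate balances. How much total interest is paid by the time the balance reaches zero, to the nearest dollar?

Promo months 1–15 at r₀ = 0%/12 = 0; months 16+ at r₁ = 18.6%/12 = 0.0155.
After month 15 (no interest yet): B = $15,197.85 − 15·$735.00 = $4,172.85.
Then at r₁ with $735.00/mo: n₂ = −ln(1 − r₁·B/P)/ln(1+r₁) ≈ 5.99 → 6 more payments.
Total paid = 20·$735.00 + $726.82 = $15,426.82; interest = $15,426.82 − $15,197.85 = $228.97.

$229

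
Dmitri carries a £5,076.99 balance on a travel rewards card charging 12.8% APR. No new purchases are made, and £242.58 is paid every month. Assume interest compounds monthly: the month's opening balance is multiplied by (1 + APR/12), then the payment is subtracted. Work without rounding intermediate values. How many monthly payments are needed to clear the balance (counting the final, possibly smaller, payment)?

24 months

Monthly rate r = 12.8%/12 = 1.06667% = 0.0106667.
Recurrence: B ← B·(1+r) − £242.58.
Month 1: interest £54.15; balance after payment £4,888.56.
Month 2: interest £52.14; balance after payment £4,698.13.
Closed form: n = −ln(1 − rB₀/P)/ln(1+r) = −ln(0.77676)/ln(1.01067) ≈ 23.810, so the balance reaches zero during payment 24.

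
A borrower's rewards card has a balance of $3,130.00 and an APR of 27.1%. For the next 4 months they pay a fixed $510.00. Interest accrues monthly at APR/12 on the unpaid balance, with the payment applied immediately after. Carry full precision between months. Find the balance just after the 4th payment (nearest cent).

$1,312.31

Monthly rate r = 27.1%/12 = 2.25833% = 0.0225833.
Each month: B ← B·(1+r) − $510.00.
Month 1: interest $70.69; balance after payment $2,690.69.
Month 2: interest $60.76; balance after payment $2,241.45.
Month 3: interest $50.62; balance after payment $1,782.07.
Month 4: interest $40.25; balance after payment $1,312.31.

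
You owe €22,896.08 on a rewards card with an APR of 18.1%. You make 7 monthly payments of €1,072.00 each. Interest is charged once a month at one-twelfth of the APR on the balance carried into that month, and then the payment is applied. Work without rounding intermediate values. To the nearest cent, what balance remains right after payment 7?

€17,573.48

Monthly rate r = 18.1%/12 = 1.50833% = 0.0150833.
Each month: B ← B·(1+r) − €1,072.00.
Month 1: interest €345.35; balance after payment €22,169.43.
Month 2: interest €334.39; balance after payment €21,431.82.
Month 3: interest €323.26; balance after payment €20,683.08.
Month 4: interest €311.97; balance after payment €19,923.05.
Month 5: interest €300.51; balance after payment €19,151.56.
Month 6: interest €288.87; balance after payment €18,368.43.
Month 7: interest €277.06; balance after payment €17,573.48.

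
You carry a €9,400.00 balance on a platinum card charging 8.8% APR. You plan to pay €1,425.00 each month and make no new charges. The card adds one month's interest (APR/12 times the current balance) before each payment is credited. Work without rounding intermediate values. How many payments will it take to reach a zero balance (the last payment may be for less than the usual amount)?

Monthly rate r = 8.8%/12 = 0.733333% = 0.00733333.
Recurrence: B ← B·(1+r) − €1,425.00.
Month 1: interest €68.93; balance after payment €8,043.93.
Month 2: interest €58.99; balance after payment €6,677.92.
Closed form: n = −ln(1 − rB₀/P)/ln(1+r) = −ln(0.95163)/ln(1.00733) ≈ 6.786, so the balance reaches zero during payment 7.

7 payments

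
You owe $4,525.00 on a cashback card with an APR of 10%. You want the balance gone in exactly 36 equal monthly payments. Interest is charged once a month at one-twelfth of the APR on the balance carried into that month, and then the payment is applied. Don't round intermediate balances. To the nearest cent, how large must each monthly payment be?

$146.01

Monthly rate r = 10%/12 = 0.833333% = 0.00833333.
Level-payment amortization: P = B₀·r / (1 − (1+r)^(−n)) = 4525.00·0.00833333 / (1 − 1.00833^(−36)).
Denominator 1 − (1+r)^(−36) = 0.258260297.
P = 37.7083 / 0.258260297 ≈ 146.01.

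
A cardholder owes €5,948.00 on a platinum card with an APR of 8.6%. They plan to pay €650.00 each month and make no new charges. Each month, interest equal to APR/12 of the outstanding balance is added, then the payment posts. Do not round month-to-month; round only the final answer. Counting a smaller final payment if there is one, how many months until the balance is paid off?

10 payments

Monthly rate r = 8.6%/12 = 0.716667% = 0.00716667.
Recurrence: B ← B·(1+r) − €650.00.
Month 1: interest €42.63; balance after payment €5,340.63.
Month 2: interest €38.27; balance after payment €4,728.90.
Closed form: n = −ln(1 − rB₀/P)/ln(1+r) = −ln(0.93442)/ln(1.00717) ≈ 9.498, so the balance reaches zero during payment 10.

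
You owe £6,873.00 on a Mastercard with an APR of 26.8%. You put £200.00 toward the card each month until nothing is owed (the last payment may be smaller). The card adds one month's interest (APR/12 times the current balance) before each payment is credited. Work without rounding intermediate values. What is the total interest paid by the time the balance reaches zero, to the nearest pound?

Monthly rate r = 26.8%/12 = 2.23333% = 0.0223333.
Payoff takes n = ⌈−ln(1 − rB₀/P)/ln(1+r)⌉ = ⌈66.046⌉ = 67 payments; the last is £9.33.
Total paid = 66·£200.00 + £9.33 = £13,209.33.
Total interest = total paid − principal = £13,209.33 − £6,873.00 = £6,336.33.

£6,336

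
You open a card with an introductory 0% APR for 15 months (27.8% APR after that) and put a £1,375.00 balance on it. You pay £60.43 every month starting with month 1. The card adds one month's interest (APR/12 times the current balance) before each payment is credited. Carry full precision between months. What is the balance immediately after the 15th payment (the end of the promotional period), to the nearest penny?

Promo months 1–15 at r₀ = 0%/12 = 0; months 16+ at r₁ = 27.8%/12 = 0.0231667.
After month 15 (no interest yet): B = £1,375.00 − 15·£60.43 = £468.55.

£468.55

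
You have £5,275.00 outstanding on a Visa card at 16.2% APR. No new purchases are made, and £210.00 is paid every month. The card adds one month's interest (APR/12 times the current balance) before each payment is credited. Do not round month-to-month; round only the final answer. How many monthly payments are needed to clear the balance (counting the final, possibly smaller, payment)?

31 months

Monthly rate r = 16.2%/12 = 1.35% = 0.0135.
Recurrence: B ← B·(1+r) − £210.00.
Month 1: interest £71.21; balance after payment £5,136.21.
Month 2: interest £69.34; balance after payment £4,995.55.
Closed form: n = −ln(1 − rB₀/P)/ln(1+r) = −ln(0.66089)/ln(1.0135) ≈ 30.885, so the balance reaches zero during payment 31.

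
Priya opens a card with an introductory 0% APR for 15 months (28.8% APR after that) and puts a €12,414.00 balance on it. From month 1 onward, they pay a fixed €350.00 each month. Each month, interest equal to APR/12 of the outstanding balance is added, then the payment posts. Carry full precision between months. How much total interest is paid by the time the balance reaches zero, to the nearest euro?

Promo months 1–15 at r₀ = 0%/12 = 0; months 16+ at r₁ = 28.8%/12 = 0.024.
After month 15 (no interest yet): B = €12,414.00 − 15·€350.00 = €7,164.00.
Then at r₁ with €350.00/mo: n₂ = −ln(1 − r₁·B/P)/ln(1+r₁) ≈ 28.49 → 29 more payments.
Total paid = 43·€350.00 + €174.11 = €15,224.11; interest = €15,224.11 − €12,414.00 = €2,810.11.

€2,810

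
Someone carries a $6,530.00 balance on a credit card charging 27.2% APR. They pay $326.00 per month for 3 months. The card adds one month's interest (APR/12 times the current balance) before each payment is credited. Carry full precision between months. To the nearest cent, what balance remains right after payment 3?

$5,983.85

Monthly rate r = 27.2%/12 = 2.26667% = 0.0226667.
Each month: B ← B·(1+r) − $326.00.
Month 1: interest $148.01; balance after payment $6,352.01.
Month 2: interest $143.98; balance after payment $6,169.99.
Month 3: interest $139.85; balance after payment $5,983.85.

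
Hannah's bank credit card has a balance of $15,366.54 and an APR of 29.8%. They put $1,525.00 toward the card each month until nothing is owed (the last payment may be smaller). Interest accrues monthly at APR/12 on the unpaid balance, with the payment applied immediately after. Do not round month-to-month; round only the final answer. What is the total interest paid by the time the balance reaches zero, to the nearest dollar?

$2,541

Monthly rate r = 29.8%/12 = 2.48333% = 0.0248333.
Payoff takes n = ⌈−ln(1 − rB₀/P)/ln(1+r)⌉ = ⌈11.740⌉ = 12 payments; the last is $1,132.59.
Total paid = 11·$1,525.00 + $1,132.59 = $17,907.59.
Total interest = total paid − principal = $17,907.59 − $15,366.54 = $2,541.05.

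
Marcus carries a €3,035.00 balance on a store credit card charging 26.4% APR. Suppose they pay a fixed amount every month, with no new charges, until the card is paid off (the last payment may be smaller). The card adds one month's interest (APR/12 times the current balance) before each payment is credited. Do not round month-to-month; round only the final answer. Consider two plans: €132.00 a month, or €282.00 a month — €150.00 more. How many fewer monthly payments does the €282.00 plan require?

20 fewer payments

Monthly rate r = 26.4%/12 = 2.2% = 0.022.
At €132.00/mo: n = ⌈−ln(1 − rB₀/P)/ln(1+r)⌉ = 33 payments (last €51.99); total interest = total paid − €3,035.00 = €1,240.99.
At €282.00/mo: 13 payments (last €118.18); total interest €467.18.
Payments saved = 33 − 13 = 20.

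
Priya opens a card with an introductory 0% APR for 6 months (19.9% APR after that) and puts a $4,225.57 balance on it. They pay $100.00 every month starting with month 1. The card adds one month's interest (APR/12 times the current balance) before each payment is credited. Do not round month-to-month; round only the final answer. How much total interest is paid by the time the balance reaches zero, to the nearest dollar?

$1,964

Promo months 1–6 at r₀ = 0%/12 = 0; months 7+ at r₁ = 19.9%/12 = 0.0165833.
After month 6 (no interest yet): B = $4,225.57 − 6·$100.00 = $3,625.57.
Then at r₁ with $100.00/mo: n₂ = −ln(1 − r₁·B/P)/ln(1+r₁) ≈ 55.90 → 56 more payments.
Total paid = 61·$100.00 + $90.02 = $6,190.02; interest = $6,190.02 − $4,225.57 = $1,964.45.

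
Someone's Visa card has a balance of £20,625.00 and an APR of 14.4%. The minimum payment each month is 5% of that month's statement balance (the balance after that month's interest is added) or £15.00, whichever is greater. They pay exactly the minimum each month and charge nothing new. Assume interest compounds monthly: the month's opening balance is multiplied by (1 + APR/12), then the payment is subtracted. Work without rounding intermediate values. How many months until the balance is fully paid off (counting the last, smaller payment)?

131 months

Monthly rate r = 14.4%/12 = 1.2% = 0.012.
While 5% of the post-interest balance exceeds £15.00, each month B ← (B·(1+r))·(1 − 0.05), i.e. B shrinks by the factor (1+r)·0.95 = 0.9614.
This holds for months 1–108. Entering month 109 the balance is £293.79; 5% of the post-interest balance is now below £15.00, so the flat £15.00 minimum applies from here.
From month 109 a fixed £15.00 at rate r clears £293.79 in 23 more payments. Total: 108 + 23 = 131 months.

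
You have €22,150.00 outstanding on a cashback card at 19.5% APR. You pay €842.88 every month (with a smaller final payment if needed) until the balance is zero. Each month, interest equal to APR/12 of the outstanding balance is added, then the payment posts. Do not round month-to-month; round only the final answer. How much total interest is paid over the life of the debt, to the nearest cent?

Monthly rate r = 19.5%/12 = 1.625% = 0.01625.
Payoff takes n = ⌈−ln(1 − rB₀/P)/ln(1+r)⌉ = ⌈34.550⌉ = 35 payments; the last is €465.39.
Total paid = 34·€842.88 + €465.39 = €29,123.31.
Total interest = total paid − principal = €29,123.31 − €22,150.00 = €6,973.31.

€6,973.31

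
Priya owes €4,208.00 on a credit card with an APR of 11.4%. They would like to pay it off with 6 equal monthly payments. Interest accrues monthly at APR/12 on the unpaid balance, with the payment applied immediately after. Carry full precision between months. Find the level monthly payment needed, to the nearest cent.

€724.84

Monthly rate r = 11.4%/12 = 0.95% = 0.0095.
Level-payment amortization: P = B₀·r / (1 − (1+r)^(−n)) = 4208.00·0.0095 / (1 − 1.0095^(−6)).
Denominator 1 − (1+r)^(−6) = 0.0551517559.
P = 39.976 / 0.0551517559 ≈ 724.84.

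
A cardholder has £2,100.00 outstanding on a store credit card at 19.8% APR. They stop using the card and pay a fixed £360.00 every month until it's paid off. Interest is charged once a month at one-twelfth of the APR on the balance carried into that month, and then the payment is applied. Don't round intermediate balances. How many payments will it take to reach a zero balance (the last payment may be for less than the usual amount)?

Monthly rate r = 19.8%/12 = 1.65% = 0.0165.
Recurrence: B ← B·(1+r) − £360.00.
Month 1: interest £34.65; balance after payment £1,774.65.
Month 2: interest £29.28; balance after payment £1,443.93.
Closed form: n = −ln(1 − rB₀/P)/ln(1+r) = −ln(0.90375)/ln(1.0165) ≈ 6.184, so the balance reaches zero during payment 7.

7 months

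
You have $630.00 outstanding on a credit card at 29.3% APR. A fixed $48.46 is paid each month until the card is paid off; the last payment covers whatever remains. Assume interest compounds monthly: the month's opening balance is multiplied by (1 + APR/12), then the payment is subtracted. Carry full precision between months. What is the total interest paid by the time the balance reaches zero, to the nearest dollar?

$137

Monthly rate r = 29.3%/12 = 2.44167% = 0.0244167.
Payoff takes n = ⌈−ln(1 − rB₀/P)/ln(1+r)⌉ = ⌈15.831⌉ = 16 payments; the last is $40.33.
Total paid = 15·$48.46 + $40.33 = $767.23.
Total interest = total paid − principal = $767.23 − $630.00 = $137.23.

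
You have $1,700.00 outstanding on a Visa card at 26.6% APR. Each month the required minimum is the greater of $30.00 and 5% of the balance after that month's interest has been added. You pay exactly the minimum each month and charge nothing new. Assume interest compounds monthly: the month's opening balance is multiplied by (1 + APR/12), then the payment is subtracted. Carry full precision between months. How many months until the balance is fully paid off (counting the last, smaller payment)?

Monthly rate r = 26.6%/12 = 2.21667% = 0.0221667.
While 5% of the post-interest balance exceeds $30.00, each month B ← (B·(1+r))·(1 − 0.05), i.e. B shrinks by the factor (1+r)·0.95 = 0.97106.
This holds for months 1–37. Entering month 38 the balance is $573.49; 5% of the post-interest balance is now below $30.00, so the flat $30.00 minimum applies from here.
From month 38 a fixed $30.00 at rate r clears $573.49 in 26 more payments. Total: 37 + 26 = 63 months.

63 months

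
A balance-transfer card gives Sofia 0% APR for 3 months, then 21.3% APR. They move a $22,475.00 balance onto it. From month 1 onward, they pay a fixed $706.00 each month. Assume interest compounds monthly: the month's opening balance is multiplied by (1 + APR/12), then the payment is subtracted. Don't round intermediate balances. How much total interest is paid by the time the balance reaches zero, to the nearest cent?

Promo months 1–3 at r₀ = 0%/12 = 0; months 4+ at r₁ = 21.3%/12 = 0.01775.
After month 3 (no interest yet): B = $22,475.00 − 3·$706.00 = $20,357.00.
Then at r₁ with $706.00/mo: n₂ = −ln(1 − r₁·B/P)/ln(1+r₁) ≈ 40.75 → 41 more payments.
Total paid = 43·$706.00 + $533.83 = $30,891.83; interest = $30,891.83 − $22,475.00 = $8,416.83.

$8,416.83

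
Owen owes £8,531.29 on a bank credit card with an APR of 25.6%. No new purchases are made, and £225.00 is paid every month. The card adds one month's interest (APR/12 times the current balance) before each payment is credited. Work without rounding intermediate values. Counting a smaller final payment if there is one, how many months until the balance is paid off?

Monthly rate r = 25.6%/12 = 2.13333% = 0.0213333.
Recurrence: B ← B·(1+r) − £225.00.
Month 1: interest £182.00; balance after payment £8,488.29.
Month 2: interest £181.08; balance after payment £8,444.37.
Closed form: n = −ln(1 − rB₀/P)/ln(1+r) = −ln(0.19111)/ln(1.02133) ≈ 78.399, so the balance reaches zero during payment 79.

79 payments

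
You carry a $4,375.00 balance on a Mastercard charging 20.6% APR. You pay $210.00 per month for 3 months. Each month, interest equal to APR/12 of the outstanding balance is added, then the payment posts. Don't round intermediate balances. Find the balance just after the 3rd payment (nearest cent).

Monthly rate r = 20.6%/12 = 1.71667% = 0.0171667.
Each month: B ← B·(1+r) − $210.00.
Month 1: interest $75.10; balance after payment $4,240.10.
Month 2: interest $72.79; balance after payment $4,102.89.
Month 3: interest $70.43; balance after payment $3,963.33.

$3,963.33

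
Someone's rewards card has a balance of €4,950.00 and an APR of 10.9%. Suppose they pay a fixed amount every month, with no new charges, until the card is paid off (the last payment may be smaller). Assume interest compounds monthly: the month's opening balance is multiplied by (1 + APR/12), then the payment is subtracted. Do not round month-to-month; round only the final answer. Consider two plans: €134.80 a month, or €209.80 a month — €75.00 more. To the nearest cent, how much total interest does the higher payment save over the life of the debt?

Monthly rate r = 10.9%/12 = 0.908333% = 0.00908333.
At €134.80/mo: n = ⌈−ln(1 − rB₀/P)/ln(1+r)⌉ = 45 payments (last €118.24); total interest = total paid − €4,950.00 = €1,099.44.
At €209.80/mo: 27 payments (last €141.60); total interest €646.40.
Interest saved = €1,099.44 − €646.40 = €453.04.

€453.04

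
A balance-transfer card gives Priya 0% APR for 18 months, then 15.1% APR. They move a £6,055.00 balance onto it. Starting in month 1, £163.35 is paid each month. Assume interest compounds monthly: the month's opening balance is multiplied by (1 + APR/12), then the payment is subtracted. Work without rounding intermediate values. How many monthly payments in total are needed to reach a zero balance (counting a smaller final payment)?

40 payments

Promo months 1–18 at r₀ = 0%/12 = 0; months 19+ at r₁ = 15.1%/12 = 0.0125833.
After month 18 (no interest yet): B = £6,055.00 − 18·£163.35 = £3,114.70.
Then at r₁ with £163.35/mo: n₂ = −ln(1 − r₁·B/P)/ln(1+r₁) ≈ 21.94 → 22 more payments.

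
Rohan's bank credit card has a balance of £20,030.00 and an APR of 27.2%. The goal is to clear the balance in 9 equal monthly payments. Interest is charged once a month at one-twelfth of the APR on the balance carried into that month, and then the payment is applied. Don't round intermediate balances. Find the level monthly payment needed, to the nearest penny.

Monthly rate r = 27.2%/12 = 2.26667% = 0.0226667.
Level-payment amortization: P = B₀·r / (1 − (1+r)^(−n)) = 20030.00·0.0226667 / (1 − 1.02267^(−9)).
Denominator 1 − (1+r)^(−9) = 0.182678177.
P = 454.013 / 0.182678177 ≈ 2485.32.

£2,485.32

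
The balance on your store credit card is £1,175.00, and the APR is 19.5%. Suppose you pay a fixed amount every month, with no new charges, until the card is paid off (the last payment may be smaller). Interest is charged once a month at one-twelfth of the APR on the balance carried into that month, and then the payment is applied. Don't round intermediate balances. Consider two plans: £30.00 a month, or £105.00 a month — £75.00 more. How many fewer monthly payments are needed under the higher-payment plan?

Monthly rate r = 19.5%/12 = 1.625% = 0.01625.
At £30.00/mo: n = ⌈−ln(1 − rB₀/P)/ln(1+r)⌉ = 63 payments (last £23.23); total interest = total paid − £1,175.00 = £708.23.
At £105.00/mo: 13 payments (last £47.57); total interest £132.57.
Payments saved = 63 − 13 = 50.

50 fewer payments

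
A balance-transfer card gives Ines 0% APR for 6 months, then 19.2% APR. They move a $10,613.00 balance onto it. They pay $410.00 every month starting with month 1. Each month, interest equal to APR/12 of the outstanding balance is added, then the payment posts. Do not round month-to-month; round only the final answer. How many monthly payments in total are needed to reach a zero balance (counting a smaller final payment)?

Promo months 1–6 at r₀ = 0%/12 = 0; months 7+ at r₁ = 19.2%/12 = 0.016.
After month 6 (no interest yet): B = $10,613.00 − 6·$410.00 = $8,153.00.
Then at r₁ with $410.00/mo: n₂ = −ln(1 − r₁·B/P)/ln(1+r₁) ≈ 24.13 → 25 more payments.

31 payments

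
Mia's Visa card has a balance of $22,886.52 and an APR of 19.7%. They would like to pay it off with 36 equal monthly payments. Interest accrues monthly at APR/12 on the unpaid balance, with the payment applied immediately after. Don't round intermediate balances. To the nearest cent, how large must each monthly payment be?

$847.05

Monthly rate r = 19.7%/12 = 1.64167% = 0.0164167.
Level-payment amortization: P = B₀·r / (1 − (1+r)^(−n)) = 22886.52·0.0164167 / (1 − 1.01642^(−36)).
Denominator 1 − (1+r)^(−36) = 0.443563.
P = 375.72 / 0.443563 ≈ 847.05.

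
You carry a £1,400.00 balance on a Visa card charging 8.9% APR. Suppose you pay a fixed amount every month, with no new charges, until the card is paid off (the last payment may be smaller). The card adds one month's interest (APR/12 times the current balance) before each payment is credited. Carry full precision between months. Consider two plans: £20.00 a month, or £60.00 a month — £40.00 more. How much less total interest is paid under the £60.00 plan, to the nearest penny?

£438.92

Monthly rate r = 8.9%/12 = 0.741667% = 0.00741667.
At £20.00/mo: n = ⌈−ln(1 − rB₀/P)/ln(1+r)⌉ = 100 payments (last £1.88); total interest = total paid − £1,400.00 = £581.88.
At £60.00/mo: 26 payments (last £42.96); total interest £142.96.
Interest saved = £581.88 − £142.96 = £438.92.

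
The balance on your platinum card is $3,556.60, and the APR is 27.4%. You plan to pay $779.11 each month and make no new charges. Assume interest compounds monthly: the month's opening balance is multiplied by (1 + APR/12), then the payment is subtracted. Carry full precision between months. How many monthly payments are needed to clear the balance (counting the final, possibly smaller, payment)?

Monthly rate r = 27.4%/12 = 2.28333% = 0.0228333.
Recurrence: B ← B·(1+r) − $779.11.
Month 1: interest $81.21; balance after payment $2,858.70.
Month 2: interest $65.27; balance after payment $2,144.86.
Month 3: interest $48.97; balance after payment $1,414.73.
Month 4: interest $32.30; balance after payment $667.92.
Month 5: interest $15.25; balance after payment $0.00.

5 payments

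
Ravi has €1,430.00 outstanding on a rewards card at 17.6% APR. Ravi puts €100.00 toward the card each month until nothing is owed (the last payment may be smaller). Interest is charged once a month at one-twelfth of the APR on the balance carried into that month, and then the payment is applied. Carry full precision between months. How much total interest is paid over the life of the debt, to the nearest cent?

Monthly rate r = 17.6%/12 = 1.46667% = 0.0146667.
Payoff takes n = ⌈−ln(1 − rB₀/P)/ln(1+r)⌉ = ⌈16.166⌉ = 17 payments; the last is €16.74.
Total paid = 16·€100.00 + €16.74 = €1,616.74.
Total interest = total paid − principal = €1,616.74 − €1,430.00 = €186.74.

€186.74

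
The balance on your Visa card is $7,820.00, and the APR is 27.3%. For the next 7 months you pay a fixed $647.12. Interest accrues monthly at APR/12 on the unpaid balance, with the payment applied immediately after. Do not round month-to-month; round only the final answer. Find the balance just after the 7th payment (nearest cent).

Monthly rate r = 27.3%/12 = 2.275% = 0.02275.
Each month: B ← B·(1+r) − $647.12.
Month 1: interest $177.91; balance after payment $7,350.78.
Month 2: interest $167.23; balance after payment $6,870.90.
Month 3: interest $156.31; balance after payment $6,380.09.
Month 4: interest $145.15; balance after payment $5,878.12.
Month 5: interest $133.73; balance after payment $5,364.72.
Month 6: interest $122.05; balance after payment $4,839.65.
Month 7: interest $110.10; balance after payment $4,302.63.

$4,302.63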